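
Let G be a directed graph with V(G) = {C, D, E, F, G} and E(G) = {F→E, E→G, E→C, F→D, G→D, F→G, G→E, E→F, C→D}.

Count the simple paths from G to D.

G→D
G→E→C→D
G→E→F→D

3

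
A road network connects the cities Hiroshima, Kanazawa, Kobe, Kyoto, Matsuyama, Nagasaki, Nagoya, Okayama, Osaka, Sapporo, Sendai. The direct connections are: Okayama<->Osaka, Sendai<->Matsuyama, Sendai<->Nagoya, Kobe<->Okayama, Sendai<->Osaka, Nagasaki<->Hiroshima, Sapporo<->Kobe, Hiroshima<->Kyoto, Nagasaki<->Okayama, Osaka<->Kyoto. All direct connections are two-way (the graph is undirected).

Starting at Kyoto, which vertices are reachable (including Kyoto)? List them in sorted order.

Hiroshima, Kobe, Kyoto, Matsuyama, Nagasaki, Nagoya, Okayama, Osaka, Sapporo, Sendai

Start at Kyoto.
Its neighbours: Hiroshima, Osaka.
Then their neighbours: Nagasaki, Okayama, Sendai.
Then next layer: Kobe, Matsuyama, Nagoya.
Then next layer: Sapporo.
Nothing further is reachable.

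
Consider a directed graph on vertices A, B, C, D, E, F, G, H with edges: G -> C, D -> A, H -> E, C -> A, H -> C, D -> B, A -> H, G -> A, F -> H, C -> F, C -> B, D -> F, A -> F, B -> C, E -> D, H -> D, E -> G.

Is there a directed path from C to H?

Yes

Explore from C.
Distance 1: reach A, B, F.
Distance 2: reach H.
Found H.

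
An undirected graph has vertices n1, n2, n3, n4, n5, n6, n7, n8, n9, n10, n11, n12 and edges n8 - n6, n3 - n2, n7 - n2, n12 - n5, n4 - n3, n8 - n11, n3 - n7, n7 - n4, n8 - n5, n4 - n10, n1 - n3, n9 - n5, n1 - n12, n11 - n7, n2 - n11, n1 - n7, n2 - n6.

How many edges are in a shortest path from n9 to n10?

6

Distance 0: n9.
Distance 1: n5.
Distance 2: n8, n12.
Distance 3: n1, n6, n11.
Distance 4: n2, n3, n7.
Distance 5: n4.
Distance 6: n10 — contains n10.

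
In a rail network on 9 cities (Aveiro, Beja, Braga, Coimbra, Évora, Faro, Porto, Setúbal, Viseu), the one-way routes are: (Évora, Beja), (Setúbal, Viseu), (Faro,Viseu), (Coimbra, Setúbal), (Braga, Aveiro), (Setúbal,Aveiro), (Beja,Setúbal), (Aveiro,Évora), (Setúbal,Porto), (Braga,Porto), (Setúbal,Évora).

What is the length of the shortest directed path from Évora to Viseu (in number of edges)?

3

Distance 0: Évora.
Distance 1: Beja.
Distance 2: Setúbal.
Distance 3: Aveiro, Porto, Viseu — contains Viseu.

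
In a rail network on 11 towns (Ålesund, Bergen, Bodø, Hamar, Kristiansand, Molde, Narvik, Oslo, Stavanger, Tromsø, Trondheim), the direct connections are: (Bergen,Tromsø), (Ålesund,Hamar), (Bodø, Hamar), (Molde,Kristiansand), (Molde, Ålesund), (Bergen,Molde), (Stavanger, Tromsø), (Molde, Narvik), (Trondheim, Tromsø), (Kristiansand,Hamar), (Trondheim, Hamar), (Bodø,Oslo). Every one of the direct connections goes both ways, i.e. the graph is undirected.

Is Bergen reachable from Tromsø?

Explore from Tromsø.
Distance 1: reach Bergen, Stavanger, Trondheim.
Found Bergen.

Yes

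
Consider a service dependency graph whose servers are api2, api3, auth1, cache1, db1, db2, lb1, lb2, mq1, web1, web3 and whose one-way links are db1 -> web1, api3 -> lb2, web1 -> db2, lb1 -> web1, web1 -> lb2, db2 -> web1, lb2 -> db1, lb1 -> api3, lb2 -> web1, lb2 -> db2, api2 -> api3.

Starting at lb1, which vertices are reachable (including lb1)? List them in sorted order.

api3, db1, db2, lb1, lb2, web1

Start at lb1.
Its neighbours: api3, web1.
Then their neighbours: db2, lb2.
Then next layer: db1.
Nothing further is reachable.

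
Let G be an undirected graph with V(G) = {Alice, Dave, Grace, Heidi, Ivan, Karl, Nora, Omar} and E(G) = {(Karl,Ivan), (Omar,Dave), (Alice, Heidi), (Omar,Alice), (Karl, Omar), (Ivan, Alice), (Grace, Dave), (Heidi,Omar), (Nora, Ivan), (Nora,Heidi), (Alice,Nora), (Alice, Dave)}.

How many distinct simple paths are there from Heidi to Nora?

11

Heidi–Alice–Dave–Omar–Karl–Ivan–Nora
Heidi–Alice–Ivan–Nora
Heidi–Alice–Nora
Heidi–Alice–Omar–Karl–Ivan–Nora
Heidi–Nora
Heidi–Omar–Alice–Ivan–Nora
Heidi–Omar–Alice–Nora
Heidi–Omar–Dave–Alice–Ivan–Nora
Heidi–Omar–Dave–Alice–Nora
Heidi–Omar–Karl–Ivan–Alice–Nora
Heidi–Omar–Karl–Ivan–Nora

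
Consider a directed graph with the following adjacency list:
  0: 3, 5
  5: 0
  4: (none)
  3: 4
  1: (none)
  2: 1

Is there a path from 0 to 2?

No

Explore from 0.
Distance 1: reach 3, 5.
Distance 2: reach 4.
The search from 0 is exhausted; no directed path reaches 2.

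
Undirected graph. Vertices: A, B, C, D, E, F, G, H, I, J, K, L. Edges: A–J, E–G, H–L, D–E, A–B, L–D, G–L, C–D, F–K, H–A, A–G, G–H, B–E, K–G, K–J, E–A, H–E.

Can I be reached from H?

Explore from H.
Distance 1: reach A, E, G, L.
Distance 2: reach B, D, J, K.
Distance 3: reach C, F.
The search is exhausted without reaching I; it lies in a different component.

No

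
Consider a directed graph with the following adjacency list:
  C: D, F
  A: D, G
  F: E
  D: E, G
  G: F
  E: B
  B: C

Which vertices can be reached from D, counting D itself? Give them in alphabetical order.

B, C, D, E, F, G

Start at D.
Its neighbours: E, G.
Then their neighbours: B, F.
Then next layer: C.
Nothing further is reachable.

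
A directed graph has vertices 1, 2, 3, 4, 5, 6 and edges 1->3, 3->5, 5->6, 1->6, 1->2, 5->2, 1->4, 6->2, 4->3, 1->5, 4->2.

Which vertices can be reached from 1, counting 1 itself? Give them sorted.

1, 2, 3, 4, 5, 6

Start at 1.
Its neighbours: 2, 3, 4, 5, 6.
Every vertex is now reached.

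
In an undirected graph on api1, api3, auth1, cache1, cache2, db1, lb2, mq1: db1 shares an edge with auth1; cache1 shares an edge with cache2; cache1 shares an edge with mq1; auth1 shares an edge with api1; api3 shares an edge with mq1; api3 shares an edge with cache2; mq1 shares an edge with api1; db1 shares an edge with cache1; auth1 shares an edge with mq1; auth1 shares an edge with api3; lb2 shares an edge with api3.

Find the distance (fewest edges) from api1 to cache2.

3

Distance 0: api1.
Distance 1: auth1, mq1.
Distance 2: api3, cache1, db1.
Distance 3: cache2, lb2 — contains cache2.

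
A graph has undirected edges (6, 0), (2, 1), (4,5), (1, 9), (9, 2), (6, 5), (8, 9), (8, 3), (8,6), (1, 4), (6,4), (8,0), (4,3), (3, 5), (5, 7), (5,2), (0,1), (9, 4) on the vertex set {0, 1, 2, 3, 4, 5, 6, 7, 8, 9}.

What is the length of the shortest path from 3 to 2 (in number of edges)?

2

Distance 0: 3.
Distance 1: 4, 5, 8.
Distance 2: 0, 1, 2, 6, 7, 9 — contains 2.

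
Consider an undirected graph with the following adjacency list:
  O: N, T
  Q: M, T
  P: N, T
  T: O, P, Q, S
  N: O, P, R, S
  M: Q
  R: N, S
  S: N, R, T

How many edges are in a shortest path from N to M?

Distance 0: N.
Distance 1: O, P, R, S.
Distance 2: T.
Distance 3: Q.
Distance 4: M — contains M.

4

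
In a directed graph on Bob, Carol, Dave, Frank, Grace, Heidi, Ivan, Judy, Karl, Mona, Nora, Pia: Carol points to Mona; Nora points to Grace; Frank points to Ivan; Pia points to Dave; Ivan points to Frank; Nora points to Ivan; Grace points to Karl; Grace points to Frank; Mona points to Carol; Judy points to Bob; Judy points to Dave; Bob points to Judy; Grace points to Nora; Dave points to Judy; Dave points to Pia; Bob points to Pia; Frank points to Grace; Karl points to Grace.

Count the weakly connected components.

From Bob: component {Bob, Dave, Judy, Pia}.
From Carol: component {Carol, Mona}.
From Frank: component {Frank, Grace, Ivan, Karl, Nora}.
From Heidi: component {Heidi}.
That's 4 components.

4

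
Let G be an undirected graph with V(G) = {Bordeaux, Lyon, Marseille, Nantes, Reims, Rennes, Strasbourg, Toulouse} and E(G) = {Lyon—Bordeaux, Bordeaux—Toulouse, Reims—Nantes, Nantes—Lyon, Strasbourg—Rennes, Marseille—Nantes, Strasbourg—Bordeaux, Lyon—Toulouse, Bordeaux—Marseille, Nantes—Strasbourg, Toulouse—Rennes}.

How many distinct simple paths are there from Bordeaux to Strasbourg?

7

Bordeaux–Lyon–Nantes–Strasbourg
Bordeaux–Lyon–Toulouse–Rennes–Strasbourg
Bordeaux–Marseille–Nantes–Lyon–Toulouse–Rennes–Strasbourg
Bordeaux–Marseille–Nantes–Strasbourg
Bordeaux–Strasbourg
Bordeaux–Toulouse–Lyon–Nantes–Strasbourg
Bordeaux–Toulouse–Rennes–Strasbourg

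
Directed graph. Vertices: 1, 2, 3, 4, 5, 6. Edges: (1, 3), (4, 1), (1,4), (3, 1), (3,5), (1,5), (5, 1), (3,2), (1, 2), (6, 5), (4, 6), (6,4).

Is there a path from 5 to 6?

Explore from 5.
Distance 1: reach 1.
Distance 2: reach 2, 3, 4.
Distance 3: reach 6.
Found 6.

Yes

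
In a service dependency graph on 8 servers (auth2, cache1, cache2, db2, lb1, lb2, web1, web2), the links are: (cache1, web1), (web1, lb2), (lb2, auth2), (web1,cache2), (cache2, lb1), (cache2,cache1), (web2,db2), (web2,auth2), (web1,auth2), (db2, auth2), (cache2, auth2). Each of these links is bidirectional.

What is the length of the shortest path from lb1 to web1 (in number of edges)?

2

Distance 0: lb1.
Distance 1: cache2.
Distance 2: auth2, cache1, web1 — contains web1.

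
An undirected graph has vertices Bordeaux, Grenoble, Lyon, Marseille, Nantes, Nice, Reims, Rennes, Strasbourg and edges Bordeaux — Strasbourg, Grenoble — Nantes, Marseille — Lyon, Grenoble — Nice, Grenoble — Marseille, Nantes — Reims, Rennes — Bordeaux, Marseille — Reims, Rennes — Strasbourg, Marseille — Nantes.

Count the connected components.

From Bordeaux: component {Bordeaux, Rennes, Strasbourg}.
From Grenoble: component {Grenoble, Lyon, Marseille, Nantes, Nice, Reims}.
That's 2 components.

2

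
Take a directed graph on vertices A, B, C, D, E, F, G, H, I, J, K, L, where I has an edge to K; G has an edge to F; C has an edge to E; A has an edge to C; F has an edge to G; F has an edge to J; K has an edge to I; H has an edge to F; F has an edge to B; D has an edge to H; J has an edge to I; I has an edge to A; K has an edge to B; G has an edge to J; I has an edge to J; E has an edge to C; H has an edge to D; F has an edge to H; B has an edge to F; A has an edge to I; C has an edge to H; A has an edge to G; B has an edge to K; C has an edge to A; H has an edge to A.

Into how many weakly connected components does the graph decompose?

2

From A: component {A, B, C, D, E, F, G, H, I, J, K}.
From L: component {L}.
That's 2 components.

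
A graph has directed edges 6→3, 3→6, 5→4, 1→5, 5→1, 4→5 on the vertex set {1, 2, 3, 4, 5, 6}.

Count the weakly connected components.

3

From 1: component {1, 4, 5}.
From 2: component {2}.
From 3: component {3, 6}.
That's 3 components.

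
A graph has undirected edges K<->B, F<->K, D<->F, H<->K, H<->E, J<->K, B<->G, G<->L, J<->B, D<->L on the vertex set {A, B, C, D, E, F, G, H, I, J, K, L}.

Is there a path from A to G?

No

A has no edges, so nothing is reachable from it.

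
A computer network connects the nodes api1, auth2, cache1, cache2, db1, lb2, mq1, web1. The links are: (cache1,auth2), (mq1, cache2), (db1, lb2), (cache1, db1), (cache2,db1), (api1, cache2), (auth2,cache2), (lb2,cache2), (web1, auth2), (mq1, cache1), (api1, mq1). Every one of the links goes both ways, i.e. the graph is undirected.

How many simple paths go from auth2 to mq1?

auth2–cache1–db1–cache2–api1–mq1
auth2–cache1–db1–cache2–mq1
auth2–cache1–db1–lb2–cache2–api1–mq1
auth2–cache1–db1–lb2–cache2–mq1
auth2–cache1–mq1
auth2–cache2–api1–mq1
auth2–cache2–db1–cache1–mq1
auth2–cache2–lb2–db1–cache1–mq1
auth2–cache2–mq1

9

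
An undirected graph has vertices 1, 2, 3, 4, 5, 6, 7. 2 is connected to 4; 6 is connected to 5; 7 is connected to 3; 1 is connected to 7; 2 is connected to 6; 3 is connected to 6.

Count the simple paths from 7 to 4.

7–3–6–2–4

1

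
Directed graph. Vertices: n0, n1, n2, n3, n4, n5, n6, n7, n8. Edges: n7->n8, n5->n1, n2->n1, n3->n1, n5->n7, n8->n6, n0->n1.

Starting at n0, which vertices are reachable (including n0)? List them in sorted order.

Start at n0.
Its neighbours: n1.
Nothing further is reachable.

n0, n1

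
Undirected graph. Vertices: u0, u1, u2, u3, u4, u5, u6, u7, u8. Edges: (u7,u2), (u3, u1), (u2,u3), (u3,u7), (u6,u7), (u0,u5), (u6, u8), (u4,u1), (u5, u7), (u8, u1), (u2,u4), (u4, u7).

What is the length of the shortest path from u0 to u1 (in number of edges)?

Distance 0: u0.
Distance 1: u5.
Distance 2: u7.
Distance 3: u2, u3, u4, u6.
Distance 4: u1, u8 — contains u1.

4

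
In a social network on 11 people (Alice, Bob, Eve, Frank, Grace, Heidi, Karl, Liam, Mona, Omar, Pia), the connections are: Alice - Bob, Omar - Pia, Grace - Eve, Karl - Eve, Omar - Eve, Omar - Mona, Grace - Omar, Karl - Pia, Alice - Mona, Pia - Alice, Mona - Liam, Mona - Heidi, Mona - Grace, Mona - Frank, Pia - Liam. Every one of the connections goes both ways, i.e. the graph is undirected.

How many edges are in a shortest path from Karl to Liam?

2

Distance 0: Karl.
Distance 1: Eve, Pia.
Distance 2: Alice, Grace, Liam, Omar — contains Liam.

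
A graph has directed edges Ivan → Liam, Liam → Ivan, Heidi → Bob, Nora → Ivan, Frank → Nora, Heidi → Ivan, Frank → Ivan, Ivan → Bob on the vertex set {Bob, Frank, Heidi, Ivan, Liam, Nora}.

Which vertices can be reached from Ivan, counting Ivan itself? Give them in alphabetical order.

Start at Ivan.
Its neighbours: Bob, Liam.
Nothing further is reachable.

Bob, Ivan, Liam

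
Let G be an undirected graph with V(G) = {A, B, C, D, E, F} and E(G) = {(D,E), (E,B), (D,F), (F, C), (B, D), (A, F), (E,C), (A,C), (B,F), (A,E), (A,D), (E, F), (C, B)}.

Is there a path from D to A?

Explore from D.
Distance 1: reach A, B, E, F.
Found A.

Yes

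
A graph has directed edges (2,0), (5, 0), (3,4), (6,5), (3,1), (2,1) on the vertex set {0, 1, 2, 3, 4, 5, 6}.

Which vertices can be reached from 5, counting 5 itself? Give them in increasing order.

Start at 5.
Its neighbours: 0.
Nothing further is reachable.

0, 5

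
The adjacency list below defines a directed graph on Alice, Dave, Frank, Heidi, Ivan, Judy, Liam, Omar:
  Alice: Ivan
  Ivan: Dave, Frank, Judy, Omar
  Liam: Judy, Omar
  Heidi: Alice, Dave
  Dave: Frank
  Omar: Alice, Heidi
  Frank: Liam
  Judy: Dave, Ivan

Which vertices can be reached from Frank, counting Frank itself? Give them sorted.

Start at Frank.
Its neighbours: Liam.
Then their neighbours: Judy, Omar.
Then next layer: Alice, Dave, Heidi, Ivan.
Every vertex is now reached.

Alice, Dave, Frank, Heidi, Ivan, Judy, Liam, Omar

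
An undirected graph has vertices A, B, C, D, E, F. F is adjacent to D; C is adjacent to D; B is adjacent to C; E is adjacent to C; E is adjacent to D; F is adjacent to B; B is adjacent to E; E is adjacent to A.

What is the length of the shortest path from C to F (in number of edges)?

2

Distance 0: C.
Distance 1: B, D, E.
Distance 2: A, F — contains F.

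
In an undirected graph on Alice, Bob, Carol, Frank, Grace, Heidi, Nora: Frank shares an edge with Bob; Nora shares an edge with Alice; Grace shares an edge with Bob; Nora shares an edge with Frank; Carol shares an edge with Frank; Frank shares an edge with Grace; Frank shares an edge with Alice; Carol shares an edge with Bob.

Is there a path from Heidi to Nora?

Heidi has no edges, so nothing is reachable from it.

No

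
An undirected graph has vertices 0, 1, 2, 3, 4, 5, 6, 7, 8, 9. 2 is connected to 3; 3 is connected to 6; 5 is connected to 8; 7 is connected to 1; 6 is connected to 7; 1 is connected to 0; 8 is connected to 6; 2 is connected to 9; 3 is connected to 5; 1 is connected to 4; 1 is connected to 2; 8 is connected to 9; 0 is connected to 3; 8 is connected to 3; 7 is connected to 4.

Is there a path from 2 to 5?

Yes

Explore from 2.
Distance 1: reach 1, 3, 9.
Distance 2: reach 0, 4, 5, 6, 7, 8.
Found 5.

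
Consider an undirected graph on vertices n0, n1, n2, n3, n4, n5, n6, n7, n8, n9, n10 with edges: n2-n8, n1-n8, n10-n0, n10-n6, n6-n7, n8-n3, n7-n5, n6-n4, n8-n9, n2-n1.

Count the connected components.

2

From n0: component {n0, n4, n5, n6, n7, n10}.
From n1: component {n1, n2, n3, n8, n9}.
That's 2 components.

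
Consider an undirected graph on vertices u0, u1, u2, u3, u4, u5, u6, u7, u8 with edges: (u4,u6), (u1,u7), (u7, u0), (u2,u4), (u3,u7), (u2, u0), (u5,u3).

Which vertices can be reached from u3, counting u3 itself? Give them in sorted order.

u0, u1, u2, u3, u4, u5, u6, u7

Start at u3.
Its neighbours: u5, u7.
Then their neighbours: u0, u1.
Then next layer: u2.
Then next layer: u4.
Then next layer: u6.
Nothing further is reachable.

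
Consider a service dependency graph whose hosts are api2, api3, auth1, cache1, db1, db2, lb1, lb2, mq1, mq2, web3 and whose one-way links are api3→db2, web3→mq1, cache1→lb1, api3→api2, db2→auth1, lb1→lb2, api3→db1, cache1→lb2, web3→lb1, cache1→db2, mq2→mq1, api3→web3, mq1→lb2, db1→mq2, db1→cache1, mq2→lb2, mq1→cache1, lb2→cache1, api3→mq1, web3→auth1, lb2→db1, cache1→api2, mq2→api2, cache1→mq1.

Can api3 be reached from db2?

Explore from db2.
Distance 1: reach auth1.
The search from db2 is exhausted; no directed path reaches api3.

No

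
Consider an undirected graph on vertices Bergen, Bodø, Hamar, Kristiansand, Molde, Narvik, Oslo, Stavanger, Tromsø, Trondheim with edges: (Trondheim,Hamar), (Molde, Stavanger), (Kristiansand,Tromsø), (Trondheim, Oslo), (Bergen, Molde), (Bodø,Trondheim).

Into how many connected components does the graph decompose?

From Bergen: component {Bergen, Molde, Stavanger}.
From Bodø: component {Bodø, Hamar, Oslo, Trondheim}.
From Kristiansand: component {Kristiansand, Tromsø}.
From Narvik: component {Narvik}.
That's 4 components.

4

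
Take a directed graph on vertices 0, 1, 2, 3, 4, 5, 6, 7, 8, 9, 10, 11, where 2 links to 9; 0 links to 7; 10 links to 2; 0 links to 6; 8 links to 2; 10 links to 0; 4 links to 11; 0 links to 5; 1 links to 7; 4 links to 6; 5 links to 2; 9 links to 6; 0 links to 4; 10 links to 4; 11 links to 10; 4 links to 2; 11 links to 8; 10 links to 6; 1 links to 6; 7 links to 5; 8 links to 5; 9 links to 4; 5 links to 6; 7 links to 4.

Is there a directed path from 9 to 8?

Explore from 9.
Distance 1: reach 4, 6.
Distance 2: reach 2, 11.
Distance 3: reach 8, 10.
Found 8.

Yes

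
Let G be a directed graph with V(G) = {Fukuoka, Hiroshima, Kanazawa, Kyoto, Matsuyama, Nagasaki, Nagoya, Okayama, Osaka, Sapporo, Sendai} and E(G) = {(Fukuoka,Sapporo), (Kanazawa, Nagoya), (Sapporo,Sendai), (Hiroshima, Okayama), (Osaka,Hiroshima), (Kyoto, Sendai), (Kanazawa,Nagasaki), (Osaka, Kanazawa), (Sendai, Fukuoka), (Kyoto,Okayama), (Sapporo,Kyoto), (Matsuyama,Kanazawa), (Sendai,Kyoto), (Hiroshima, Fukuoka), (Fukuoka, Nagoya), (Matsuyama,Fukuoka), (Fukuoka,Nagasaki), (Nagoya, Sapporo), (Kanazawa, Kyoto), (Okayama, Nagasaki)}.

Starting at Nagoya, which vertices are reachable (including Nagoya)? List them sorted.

Start at Nagoya.
Its neighbours: Sapporo.
Then their neighbours: Kyoto, Sendai.
Then next layer: Fukuoka, Okayama.
Then next layer: Nagasaki.
Nothing further is reachable.

Fukuoka, Kyoto, Nagasaki, Nagoya, Okayama, Sapporo, Sendai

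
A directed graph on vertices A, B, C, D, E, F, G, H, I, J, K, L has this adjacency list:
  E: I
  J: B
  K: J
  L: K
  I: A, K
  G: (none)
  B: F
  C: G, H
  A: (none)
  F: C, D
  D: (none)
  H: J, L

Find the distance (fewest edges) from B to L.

4

Distance 0: B.
Distance 1: F.
Distance 2: C, D.
Distance 3: G, H.
Distance 4: J, L — contains L.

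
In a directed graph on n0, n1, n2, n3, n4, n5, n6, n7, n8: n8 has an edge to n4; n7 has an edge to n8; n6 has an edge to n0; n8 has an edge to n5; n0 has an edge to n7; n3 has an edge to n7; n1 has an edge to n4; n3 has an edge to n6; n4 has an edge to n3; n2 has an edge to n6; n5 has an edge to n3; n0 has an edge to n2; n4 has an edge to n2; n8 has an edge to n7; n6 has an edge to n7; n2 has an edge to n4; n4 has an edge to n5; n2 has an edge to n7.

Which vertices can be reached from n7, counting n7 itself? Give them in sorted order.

n0, n2, n3, n4, n5, n6, n7, n8

Start at n7.
Its neighbours: n8.
Then their neighbours: n4, n5.
Then next layer: n2, n3.
Then next layer: n6.
Then next layer: n0.
Nothing further is reachable.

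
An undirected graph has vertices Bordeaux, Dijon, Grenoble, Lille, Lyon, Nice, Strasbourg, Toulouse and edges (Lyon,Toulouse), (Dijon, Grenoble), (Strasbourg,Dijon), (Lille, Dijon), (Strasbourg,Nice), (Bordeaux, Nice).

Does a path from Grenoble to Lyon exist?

No

Explore from Grenoble.
Distance 1: reach Dijon.
Distance 2: reach Lille, Strasbourg.
Distance 3: reach Nice.
Distance 4: reach Bordeaux.
The search is exhausted without reaching Lyon; it lies in a different component.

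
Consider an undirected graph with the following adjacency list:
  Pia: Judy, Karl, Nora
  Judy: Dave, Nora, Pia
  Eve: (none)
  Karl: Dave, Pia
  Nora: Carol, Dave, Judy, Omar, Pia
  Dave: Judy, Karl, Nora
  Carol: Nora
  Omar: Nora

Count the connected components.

2

From Carol: component {Carol, Dave, Judy, Karl, Nora, Omar, Pia}.
From Eve: component {Eve}.
That's 2 components.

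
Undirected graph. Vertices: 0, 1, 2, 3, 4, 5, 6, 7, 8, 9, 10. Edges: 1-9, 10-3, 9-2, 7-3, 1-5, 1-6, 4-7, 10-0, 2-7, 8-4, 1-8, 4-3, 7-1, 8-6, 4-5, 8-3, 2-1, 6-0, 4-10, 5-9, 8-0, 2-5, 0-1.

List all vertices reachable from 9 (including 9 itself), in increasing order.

Start at 9.
Its neighbours: 1, 2, 5.
Then their neighbours: 0, 4, 6, 7, 8.
Then next layer: 3, 10.
Every vertex is now reached.

0, 1, 2, 3, 4, 5, 6, 7, 8, 9, 10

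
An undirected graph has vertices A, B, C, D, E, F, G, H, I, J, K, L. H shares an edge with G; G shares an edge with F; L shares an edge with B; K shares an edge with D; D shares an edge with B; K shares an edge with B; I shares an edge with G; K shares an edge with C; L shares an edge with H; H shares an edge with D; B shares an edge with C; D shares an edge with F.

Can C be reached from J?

J has no edges, so nothing is reachable from it.

No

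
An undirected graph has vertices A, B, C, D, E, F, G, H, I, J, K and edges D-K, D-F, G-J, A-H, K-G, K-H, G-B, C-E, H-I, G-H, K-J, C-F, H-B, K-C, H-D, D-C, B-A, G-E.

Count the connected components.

1

From A: component {A, B, C, D, E, F, G, H, I, J, K}.
That's 1 component.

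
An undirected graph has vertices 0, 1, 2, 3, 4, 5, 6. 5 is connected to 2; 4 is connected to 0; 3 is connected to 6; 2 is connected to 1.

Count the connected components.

3

From 0: component {0, 4}.
From 1: component {1, 2, 5}.
From 3: component {3, 6}.
That's 3 components.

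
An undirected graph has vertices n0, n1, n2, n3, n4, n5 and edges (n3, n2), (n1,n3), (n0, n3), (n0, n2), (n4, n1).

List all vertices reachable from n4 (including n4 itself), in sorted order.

n0, n1, n2, n3, n4

Start at n4.
Its neighbours: n1.
Then their neighbours: n3.
Then next layer: n0, n2.
Nothing further is reachable.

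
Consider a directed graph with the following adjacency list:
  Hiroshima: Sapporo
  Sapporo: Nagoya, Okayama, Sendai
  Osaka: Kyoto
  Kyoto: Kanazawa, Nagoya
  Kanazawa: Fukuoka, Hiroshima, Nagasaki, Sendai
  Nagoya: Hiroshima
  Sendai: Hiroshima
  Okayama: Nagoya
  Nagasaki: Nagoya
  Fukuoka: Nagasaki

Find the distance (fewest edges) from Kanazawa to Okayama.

Distance 0: Kanazawa.
Distance 1: Fukuoka, Hiroshima, Nagasaki, Sendai.
Distance 2: Nagoya, Sapporo.
Distance 3: Okayama — contains Okayama.

3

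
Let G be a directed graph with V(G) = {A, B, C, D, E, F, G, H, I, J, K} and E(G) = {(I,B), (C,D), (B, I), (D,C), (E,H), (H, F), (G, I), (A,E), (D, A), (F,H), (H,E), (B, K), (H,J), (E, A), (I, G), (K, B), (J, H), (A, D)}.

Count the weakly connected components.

2

From A: component {A, C, D, E, F, H, J}.
From B: component {B, G, I, K}.
That's 2 components.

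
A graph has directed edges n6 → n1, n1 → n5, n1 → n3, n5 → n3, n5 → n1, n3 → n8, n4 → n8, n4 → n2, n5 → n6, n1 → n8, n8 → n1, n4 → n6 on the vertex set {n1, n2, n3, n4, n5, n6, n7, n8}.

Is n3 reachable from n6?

Yes

Explore from n6.
Distance 1: reach n1.
Distance 2: reach n3, n5, n8.
Found n3.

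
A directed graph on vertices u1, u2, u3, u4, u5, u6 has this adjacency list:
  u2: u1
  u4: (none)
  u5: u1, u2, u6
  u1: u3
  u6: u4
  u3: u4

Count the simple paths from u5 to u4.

3

u5→u1→u3→u4
u5→u2→u1→u3→u4
u5→u6→u4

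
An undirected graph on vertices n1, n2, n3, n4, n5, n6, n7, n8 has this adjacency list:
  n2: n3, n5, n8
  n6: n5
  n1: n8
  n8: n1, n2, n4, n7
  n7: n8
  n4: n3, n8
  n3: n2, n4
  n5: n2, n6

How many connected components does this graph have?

1

From n1: component {n1, n2, n3, n4, n5, n6, n7, n8}.
That's 1 component.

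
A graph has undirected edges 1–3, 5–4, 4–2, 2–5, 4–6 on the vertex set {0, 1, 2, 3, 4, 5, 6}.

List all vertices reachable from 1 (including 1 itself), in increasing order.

Start at 1.
Its neighbours: 3.
Nothing further is reachable.

1, 3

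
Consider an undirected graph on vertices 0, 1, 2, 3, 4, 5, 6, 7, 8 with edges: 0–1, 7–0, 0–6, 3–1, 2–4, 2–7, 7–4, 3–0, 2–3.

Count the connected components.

From 0: component {0, 1, 2, 3, 4, 6, 7}.
From 5: component {5}.
From 8: component {8}.
That's 3 components.

3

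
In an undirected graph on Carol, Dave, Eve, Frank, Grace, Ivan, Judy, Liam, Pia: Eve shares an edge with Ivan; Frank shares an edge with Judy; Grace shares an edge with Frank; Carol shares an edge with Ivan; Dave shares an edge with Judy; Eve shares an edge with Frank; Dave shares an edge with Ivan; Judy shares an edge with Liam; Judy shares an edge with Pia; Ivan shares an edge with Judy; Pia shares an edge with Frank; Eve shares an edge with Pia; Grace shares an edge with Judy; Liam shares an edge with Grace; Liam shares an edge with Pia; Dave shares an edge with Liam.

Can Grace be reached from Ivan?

Yes

Explore from Ivan.
Distance 1: reach Carol, Dave, Eve, Judy.
Distance 2: reach Frank, Grace, Liam, Pia.
Found Grace.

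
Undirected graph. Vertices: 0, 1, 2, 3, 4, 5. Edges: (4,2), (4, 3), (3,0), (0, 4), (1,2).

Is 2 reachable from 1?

Yes

Explore from 1.
Distance 1: reach 2.
Found 2.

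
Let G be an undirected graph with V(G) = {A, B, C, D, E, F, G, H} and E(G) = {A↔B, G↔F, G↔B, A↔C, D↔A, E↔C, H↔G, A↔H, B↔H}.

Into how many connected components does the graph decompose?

1

From A: component {A, B, C, D, E, F, G, H}.
That's 1 component.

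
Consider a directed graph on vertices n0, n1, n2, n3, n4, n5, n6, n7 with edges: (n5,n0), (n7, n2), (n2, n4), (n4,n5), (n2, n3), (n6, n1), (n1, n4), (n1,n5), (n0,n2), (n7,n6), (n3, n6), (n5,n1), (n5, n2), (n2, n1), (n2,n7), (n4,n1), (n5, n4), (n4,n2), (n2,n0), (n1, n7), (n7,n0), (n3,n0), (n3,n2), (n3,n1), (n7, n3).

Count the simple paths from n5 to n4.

20

n5→n0→n2→n1→n4
n5→n0→n2→n3→n1→n4
n5→n0→n2→n3→n6→n1→n4
n5→n0→n2→n4
n5→n0→n2→n7→n3→n1→n4
n5→n0→n2→n7→n3→n6→n1→n4
n5→n0→n2→n7→n6→n1→n4
n5→n1→n4
... and 12 more.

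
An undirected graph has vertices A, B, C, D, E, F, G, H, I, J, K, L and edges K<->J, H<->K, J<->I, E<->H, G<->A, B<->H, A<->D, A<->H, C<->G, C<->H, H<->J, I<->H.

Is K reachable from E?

Explore from E.
Distance 1: reach H.
Distance 2: reach A, B, C, I, J, K.
Found K.

Yes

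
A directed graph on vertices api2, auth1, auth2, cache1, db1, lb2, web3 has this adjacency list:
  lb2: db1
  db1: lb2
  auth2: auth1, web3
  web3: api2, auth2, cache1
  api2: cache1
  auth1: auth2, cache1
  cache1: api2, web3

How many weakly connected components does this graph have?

From api2: component {api2, auth1, auth2, cache1, web3}.
From db1: component {db1, lb2}.
That's 2 components.

2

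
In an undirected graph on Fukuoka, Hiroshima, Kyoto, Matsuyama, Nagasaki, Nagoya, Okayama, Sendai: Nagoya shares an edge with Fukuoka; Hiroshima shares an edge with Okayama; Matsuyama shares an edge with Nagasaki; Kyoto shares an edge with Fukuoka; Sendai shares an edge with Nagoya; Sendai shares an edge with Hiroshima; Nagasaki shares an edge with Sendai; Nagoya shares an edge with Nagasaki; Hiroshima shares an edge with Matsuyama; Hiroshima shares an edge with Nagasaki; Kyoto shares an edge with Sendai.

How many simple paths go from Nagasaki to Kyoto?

8

Nagasaki–Hiroshima–Sendai–Kyoto
Nagasaki–Hiroshima–Sendai–Nagoya–Fukuoka–Kyoto
Nagasaki–Matsuyama–Hiroshima–Sendai–Kyoto
Nagasaki–Matsuyama–Hiroshima–Sendai–Nagoya–Fukuoka–Kyoto
Nagasaki–Nagoya–Fukuoka–Kyoto
Nagasaki–Nagoya–Sendai–Kyoto
Nagasaki–Sendai–Kyoto
Nagasaki–Sendai–Nagoya–Fukuoka–Kyoto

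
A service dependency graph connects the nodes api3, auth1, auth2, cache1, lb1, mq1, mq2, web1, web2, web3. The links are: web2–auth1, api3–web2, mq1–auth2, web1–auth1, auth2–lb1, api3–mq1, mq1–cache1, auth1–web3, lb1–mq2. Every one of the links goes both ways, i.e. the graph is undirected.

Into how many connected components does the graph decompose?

1

From api3: component {api3, auth1, auth2, cache1, lb1, mq1, mq2, web1, web2, web3}.
That's 1 component.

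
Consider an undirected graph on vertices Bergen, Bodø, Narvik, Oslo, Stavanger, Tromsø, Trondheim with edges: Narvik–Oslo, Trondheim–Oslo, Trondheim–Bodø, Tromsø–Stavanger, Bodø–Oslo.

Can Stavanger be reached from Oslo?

No

Explore from Oslo.
Distance 1: reach Bodø, Narvik, Trondheim.
The search is exhausted without reaching Stavanger; it lies in a different component.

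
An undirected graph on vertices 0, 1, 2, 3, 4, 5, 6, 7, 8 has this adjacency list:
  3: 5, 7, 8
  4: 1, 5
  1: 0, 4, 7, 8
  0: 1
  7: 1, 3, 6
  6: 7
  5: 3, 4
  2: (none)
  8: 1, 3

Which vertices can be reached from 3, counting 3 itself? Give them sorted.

Start at 3.
Its neighbours: 5, 7, 8.
Then their neighbours: 1, 4, 6.
Then next layer: 0.
Nothing further is reachable.

0, 1, 3, 4, 5, 6, 7, 8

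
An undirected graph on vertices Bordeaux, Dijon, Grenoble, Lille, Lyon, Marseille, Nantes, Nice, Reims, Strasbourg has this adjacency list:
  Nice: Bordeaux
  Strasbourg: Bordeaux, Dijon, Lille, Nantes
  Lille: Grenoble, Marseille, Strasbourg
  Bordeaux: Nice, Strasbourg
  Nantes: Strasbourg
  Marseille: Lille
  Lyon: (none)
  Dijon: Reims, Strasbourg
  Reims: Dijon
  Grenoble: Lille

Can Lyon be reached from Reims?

No

Explore from Reims.
Distance 1: reach Dijon.
Distance 2: reach Strasbourg.
Distance 3: reach Bordeaux, Lille, Nantes.
Distance 4: reach Grenoble, Marseille, Nice.
The search is exhausted without reaching Lyon; it lies in a different component.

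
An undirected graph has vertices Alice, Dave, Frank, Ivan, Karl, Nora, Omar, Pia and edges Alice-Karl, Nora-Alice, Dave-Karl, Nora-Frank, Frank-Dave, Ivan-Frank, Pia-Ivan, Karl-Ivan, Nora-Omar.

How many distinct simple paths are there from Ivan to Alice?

4

Ivan–Frank–Dave–Karl–Alice
Ivan–Frank–Nora–Alice
Ivan–Karl–Alice
Ivan–Karl–Dave–Frank–Nora–Alice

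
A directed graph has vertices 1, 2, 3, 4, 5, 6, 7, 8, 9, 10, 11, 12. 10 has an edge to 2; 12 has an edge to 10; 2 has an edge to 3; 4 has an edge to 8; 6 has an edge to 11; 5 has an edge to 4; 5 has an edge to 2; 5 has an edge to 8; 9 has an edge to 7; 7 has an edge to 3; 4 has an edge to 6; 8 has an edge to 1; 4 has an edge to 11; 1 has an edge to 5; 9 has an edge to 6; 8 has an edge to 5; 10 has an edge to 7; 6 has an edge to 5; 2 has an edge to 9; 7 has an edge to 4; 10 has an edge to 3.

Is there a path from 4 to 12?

No

Explore from 4.
Distance 1: reach 6, 8, 11.
Distance 2: reach 1, 5.
Distance 3: reach 2.
Distance 4: reach 3, 9.
Distance 5: reach 7.
The search from 4 is exhausted; no directed path reaches 12.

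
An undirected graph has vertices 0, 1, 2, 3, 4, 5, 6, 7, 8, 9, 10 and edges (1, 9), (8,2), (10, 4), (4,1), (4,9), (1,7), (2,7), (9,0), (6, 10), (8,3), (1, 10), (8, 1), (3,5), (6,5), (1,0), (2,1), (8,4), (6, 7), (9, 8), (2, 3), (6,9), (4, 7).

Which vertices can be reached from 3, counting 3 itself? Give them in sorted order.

0, 1, 2, 3, 4, 5, 6, 7, 8, 9, 10

Start at 3.
Its neighbours: 2, 5, 8.
Then their neighbours: 1, 4, 6, 7, 9.
Then next layer: 0, 10.
Every vertex is now reached.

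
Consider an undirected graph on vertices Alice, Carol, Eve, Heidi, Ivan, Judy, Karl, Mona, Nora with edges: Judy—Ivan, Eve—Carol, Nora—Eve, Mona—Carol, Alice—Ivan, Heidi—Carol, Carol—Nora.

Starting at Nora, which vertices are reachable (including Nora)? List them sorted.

Start at Nora.
Its neighbours: Carol, Eve.
Then their neighbours: Heidi, Mona.
Nothing further is reachable.

Carol, Eve, Heidi, Mona, Nora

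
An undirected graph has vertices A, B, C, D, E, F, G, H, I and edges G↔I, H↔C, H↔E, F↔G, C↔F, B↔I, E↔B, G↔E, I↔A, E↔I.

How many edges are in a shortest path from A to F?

Distance 0: A.
Distance 1: I.
Distance 2: B, E, G.
Distance 3: F, H — contains F.

3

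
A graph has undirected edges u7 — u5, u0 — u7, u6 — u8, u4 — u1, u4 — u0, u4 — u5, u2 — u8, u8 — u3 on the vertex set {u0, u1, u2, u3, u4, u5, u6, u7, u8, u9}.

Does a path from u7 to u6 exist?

Explore from u7.
Distance 1: reach u0, u5.
Distance 2: reach u4.
Distance 3: reach u1.
The search is exhausted without reaching u6; it lies in a different component.

No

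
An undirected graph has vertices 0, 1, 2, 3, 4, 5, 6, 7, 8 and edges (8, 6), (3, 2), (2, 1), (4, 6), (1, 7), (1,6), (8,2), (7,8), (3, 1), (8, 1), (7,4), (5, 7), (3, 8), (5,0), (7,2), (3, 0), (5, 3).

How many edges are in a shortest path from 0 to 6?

Distance 0: 0.
Distance 1: 3, 5.
Distance 2: 1, 2, 7, 8.
Distance 3: 4, 6 — contains 6.

3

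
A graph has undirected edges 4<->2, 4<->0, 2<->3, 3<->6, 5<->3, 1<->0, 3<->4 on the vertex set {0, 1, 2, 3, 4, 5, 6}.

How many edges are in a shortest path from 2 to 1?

3

Distance 0: 2.
Distance 1: 3, 4.
Distance 2: 0, 5, 6.
Distance 3: 1 — contains 1.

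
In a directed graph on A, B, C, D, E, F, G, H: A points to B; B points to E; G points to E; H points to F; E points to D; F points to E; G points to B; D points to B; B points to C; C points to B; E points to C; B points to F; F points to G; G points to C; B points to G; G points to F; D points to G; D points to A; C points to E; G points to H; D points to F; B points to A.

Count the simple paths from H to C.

13

H→F→E→C
H→F→E→D→A→B→C
H→F→E→D→A→B→G→C
H→F→E→D→B→C
H→F→E→D→B→G→C
H→F→E→D→G→B→C
H→F→E→D→G→C
H→F→G→B→C
H→F→G→B→E→C
H→F→G→C
H→F→G→E→C
H→F→G→E→D→A→B→C
H→F→G→E→D→B→C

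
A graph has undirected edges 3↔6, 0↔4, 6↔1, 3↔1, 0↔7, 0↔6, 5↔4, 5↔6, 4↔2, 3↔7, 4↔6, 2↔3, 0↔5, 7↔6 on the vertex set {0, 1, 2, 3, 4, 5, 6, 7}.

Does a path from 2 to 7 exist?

Explore from 2.
Distance 1: reach 3, 4.
Distance 2: reach 0, 1, 5, 6, 7.
Found 7.

Yes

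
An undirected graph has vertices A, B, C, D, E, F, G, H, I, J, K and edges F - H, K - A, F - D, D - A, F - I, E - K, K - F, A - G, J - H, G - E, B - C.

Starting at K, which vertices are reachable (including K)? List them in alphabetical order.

Start at K.
Its neighbours: A, E, F.
Then their neighbours: D, G, H, I.
Then next layer: J.
Nothing further is reachable.

A, D, E, F, G, H, I, J, K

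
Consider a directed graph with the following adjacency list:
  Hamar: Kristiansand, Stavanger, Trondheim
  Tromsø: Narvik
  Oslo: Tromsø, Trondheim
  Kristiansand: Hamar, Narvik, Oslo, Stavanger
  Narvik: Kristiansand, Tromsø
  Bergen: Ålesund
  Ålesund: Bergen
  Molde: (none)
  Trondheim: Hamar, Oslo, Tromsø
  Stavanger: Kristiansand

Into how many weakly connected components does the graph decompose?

From Ålesund: component {Ålesund, Bergen}.
From Hamar: component {Hamar, Kristiansand, Narvik, Oslo, Stavanger, Tromsø, Trondheim}.
From Molde: component {Molde}.
That's 3 components.

3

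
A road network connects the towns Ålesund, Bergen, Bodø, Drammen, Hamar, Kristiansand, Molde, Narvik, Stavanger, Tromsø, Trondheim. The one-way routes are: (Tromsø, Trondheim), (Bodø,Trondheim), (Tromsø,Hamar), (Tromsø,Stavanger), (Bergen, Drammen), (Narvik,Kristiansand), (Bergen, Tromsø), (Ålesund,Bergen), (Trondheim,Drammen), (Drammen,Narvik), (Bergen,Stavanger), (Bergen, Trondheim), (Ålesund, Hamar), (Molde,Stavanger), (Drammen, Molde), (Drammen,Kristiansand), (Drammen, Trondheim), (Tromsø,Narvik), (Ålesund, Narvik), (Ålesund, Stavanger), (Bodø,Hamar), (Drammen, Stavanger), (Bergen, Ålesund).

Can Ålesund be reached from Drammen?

No

Explore from Drammen.
Distance 1: reach Kristiansand, Molde, Narvik, Stavanger, Trondheim.
The search from Drammen is exhausted; no directed path reaches Ålesund.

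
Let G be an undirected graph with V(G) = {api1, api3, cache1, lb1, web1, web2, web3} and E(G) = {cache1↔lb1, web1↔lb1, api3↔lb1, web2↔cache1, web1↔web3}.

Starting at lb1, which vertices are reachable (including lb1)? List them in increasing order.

api3, cache1, lb1, web1, web2, web3

Start at lb1.
Its neighbours: api3, cache1, web1.
Then their neighbours: web2, web3.
Nothing further is reachable.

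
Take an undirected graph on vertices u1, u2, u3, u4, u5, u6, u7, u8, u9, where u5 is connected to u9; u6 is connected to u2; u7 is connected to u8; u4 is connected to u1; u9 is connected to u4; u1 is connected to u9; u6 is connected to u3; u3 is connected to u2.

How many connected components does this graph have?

3

From u1: component {u1, u4, u5, u9}.
From u2: component {u2, u3, u6}.
From u7: component {u7, u8}.
That's 3 components.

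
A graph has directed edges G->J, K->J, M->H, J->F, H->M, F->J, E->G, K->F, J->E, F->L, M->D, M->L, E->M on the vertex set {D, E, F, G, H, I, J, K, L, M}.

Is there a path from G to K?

No

Explore from G.
Distance 1: reach J.
Distance 2: reach E, F.
Distance 3: reach L, M.
Distance 4: reach D, H.
The search from G is exhausted; no directed path reaches K.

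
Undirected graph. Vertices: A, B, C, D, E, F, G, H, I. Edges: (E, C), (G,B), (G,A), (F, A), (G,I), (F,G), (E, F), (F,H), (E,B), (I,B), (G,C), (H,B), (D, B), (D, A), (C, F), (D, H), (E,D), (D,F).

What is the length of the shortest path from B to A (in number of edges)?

2

Distance 0: B.
Distance 1: D, E, G, H, I.
Distance 2: A, C, F — contains A.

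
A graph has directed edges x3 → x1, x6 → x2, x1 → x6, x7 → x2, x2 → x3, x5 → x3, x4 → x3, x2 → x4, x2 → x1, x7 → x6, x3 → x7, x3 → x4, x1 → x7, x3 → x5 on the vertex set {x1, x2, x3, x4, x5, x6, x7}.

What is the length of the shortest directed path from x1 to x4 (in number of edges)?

Distance 0: x1.
Distance 1: x6, x7.
Distance 2: x2.
Distance 3: x3, x4 — contains x4.

3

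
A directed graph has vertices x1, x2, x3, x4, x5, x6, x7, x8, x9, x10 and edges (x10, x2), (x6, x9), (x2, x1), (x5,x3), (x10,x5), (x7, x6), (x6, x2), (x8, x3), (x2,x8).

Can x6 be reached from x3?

No

x3 has no outgoing edges, so nothing is reachable from it.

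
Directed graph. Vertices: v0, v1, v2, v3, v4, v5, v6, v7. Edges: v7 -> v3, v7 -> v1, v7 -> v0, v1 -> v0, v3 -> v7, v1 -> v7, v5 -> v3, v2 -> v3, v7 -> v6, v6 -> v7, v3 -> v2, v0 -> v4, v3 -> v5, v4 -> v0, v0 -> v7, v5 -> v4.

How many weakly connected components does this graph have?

From v0: component {v0, v1, v2, v3, v4, v5, v6, v7}.
That's 1 component.

1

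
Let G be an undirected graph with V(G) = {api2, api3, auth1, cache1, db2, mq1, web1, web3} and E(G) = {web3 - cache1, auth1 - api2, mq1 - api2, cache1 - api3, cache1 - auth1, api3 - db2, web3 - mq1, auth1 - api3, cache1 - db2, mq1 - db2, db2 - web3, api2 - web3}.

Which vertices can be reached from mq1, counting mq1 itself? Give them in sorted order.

Start at mq1.
Its neighbours: api2, db2, web3.
Then their neighbours: api3, auth1, cache1.
Nothing further is reachable.

api2, api3, auth1, cache1, db2, mq1, web3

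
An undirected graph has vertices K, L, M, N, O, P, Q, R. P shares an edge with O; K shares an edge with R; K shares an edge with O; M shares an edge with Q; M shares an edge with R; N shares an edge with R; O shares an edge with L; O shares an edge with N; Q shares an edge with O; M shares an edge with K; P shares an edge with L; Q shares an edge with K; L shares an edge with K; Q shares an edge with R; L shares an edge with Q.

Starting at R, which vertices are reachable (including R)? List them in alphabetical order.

K, L, M, N, O, P, Q, R

Start at R.
Its neighbours: K, M, N, Q.
Then their neighbours: L, O.
Then next layer: P.
Every vertex is now reached.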